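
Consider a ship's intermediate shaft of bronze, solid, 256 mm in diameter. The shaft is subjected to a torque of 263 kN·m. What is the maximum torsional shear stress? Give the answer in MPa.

J = πd⁴/32 = π(0.256)⁴/32 = 4.217×10^-4 m⁴.
τ_max = T·r/J = 263000 × 0.128 / 4.217×10^-4 = 7.984×10^7 Pa.

79.8 MPa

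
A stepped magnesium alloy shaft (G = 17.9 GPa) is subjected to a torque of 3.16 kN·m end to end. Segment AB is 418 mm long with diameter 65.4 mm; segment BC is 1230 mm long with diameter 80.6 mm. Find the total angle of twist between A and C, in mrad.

93.5 mrad

J_AB = π(0.0654)⁴/32 = 1.80×10^-6 m⁴; J_BC = π(0.0806)⁴/32 = 4.14×10^-6 m⁴.
θ = (T/G)·Σ L_i/J_i = (3160/17.9×10⁹)·(0.418/1.80×10^-6 + 1.23/4.14×10^-6) = 0.09349 rad.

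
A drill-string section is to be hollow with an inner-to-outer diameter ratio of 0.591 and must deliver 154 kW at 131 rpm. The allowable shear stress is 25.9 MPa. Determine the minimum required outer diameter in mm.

136 mm

ω = 2π·131/60 = 13.72 rad/s, so T = P/ω = 154×10³ / 13.72 = 11230 N·m.
For a hollow shaft with d_i/d_o = 0.591: τ_max = 16T/(π d_o³ (1−k⁴)), so d_o = [16T/(π τ_allow (1−k⁴))]^(1/3) = [16·11230/(π·2.59×10^7·0.8780)]^(1/3) = 0.1360 m.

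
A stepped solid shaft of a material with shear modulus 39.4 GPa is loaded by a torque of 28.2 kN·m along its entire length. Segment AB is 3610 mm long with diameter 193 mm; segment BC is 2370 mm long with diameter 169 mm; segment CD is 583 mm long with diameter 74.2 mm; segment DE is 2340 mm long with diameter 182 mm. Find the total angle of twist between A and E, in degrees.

11.2°

J_AB = π(0.193)⁴/32 = 1.36×10^-4 m⁴; J_BC = π(0.169)⁴/32 = 8.01×10^-5 m⁴; J_CD = π(0.0742)⁴/32 = 2.98×10^-6 m⁴; J_DE = π(0.182)⁴/32 = 1.08×10^-4 m⁴.
θ = (T/G)·Σ L_i/J_i = (28200/39.4×10⁹)·(3.61/1.36×10^-4 + 2.37/8.01×10^-5 + 0.583/2.98×10^-6 + 2.34/1.08×10^-4) = 0.1959 rad.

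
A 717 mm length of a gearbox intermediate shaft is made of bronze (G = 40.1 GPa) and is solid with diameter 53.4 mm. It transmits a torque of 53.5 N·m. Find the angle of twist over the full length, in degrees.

J = πd⁴/32 = π(0.0534)⁴/32 = 7.983×10^-7 m⁴.
θ = T·L/(G·J) = 53.50 × 0.717 / (40.1×10⁹ × 7.983×10^-7) = 1.198×10^-3 rad.

0.0687°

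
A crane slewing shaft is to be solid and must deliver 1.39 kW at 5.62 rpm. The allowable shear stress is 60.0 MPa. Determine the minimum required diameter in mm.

ω = 2π·5.62/60 = 0.5885 rad/s, so T = P/ω = 1.39×10³ / 0.5885 = 2362 N·m.
For a solid shaft τ_max = 16T/(πd³), so d = (16T/(π τ_allow))^(1/3) = (16·2362/(π·6.00×10^7))^(1/3) = 0.05853 m.

58.5 mm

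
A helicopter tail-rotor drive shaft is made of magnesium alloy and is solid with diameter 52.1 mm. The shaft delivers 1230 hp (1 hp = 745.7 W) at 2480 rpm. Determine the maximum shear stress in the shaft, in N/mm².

127 N/mm²

ω = 2π·2480/60 = 259.7 rad/s, so T = P/ω = 1230×745.7 / 259.7 = 3532 N·m.
J = πd⁴/32 = π(0.0521)⁴/32 = 7.234×10^-7 m⁴.
τ_max = T·r/J = 3532 × 0.0261 / 7.234×10^-7 = 1.272×10^8 Pa.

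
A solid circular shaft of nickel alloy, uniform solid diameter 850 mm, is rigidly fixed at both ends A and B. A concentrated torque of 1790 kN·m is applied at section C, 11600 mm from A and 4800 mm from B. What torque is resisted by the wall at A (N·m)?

With uniform GJ and both ends fixed, compatibility θ_AC = θ_CB gives T_A·a = T_B·b, together with T_A + T_B = T₀.
T_A = T₀·b/(a+b) = 1.790e6·4800/16400 = 523900 N·m; T_B = 1.266e6 N·m.

524000 N·m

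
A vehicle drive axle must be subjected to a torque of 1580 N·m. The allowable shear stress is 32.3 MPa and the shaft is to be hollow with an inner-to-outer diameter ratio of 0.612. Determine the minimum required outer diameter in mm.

For a hollow shaft with d_i/d_o = 0.612: τ_max = 16T/(π d_o³ (1−k⁴)), so d_o = [16T/(π τ_allow (1−k⁴))]^(1/3) = [16·1580/(π·3.23×10^7·0.8597)]^(1/3) = 0.06617 m.

66.2 mm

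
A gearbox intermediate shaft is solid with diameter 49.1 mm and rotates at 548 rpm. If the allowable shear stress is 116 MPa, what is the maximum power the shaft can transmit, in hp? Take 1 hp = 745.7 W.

J = πd⁴/32 = π(0.0491)⁴/32 = 5.706×10^-7 m⁴.
T_max = τ_allow·J/r = 1.16×10^8 × 5.706×10^-7 / 0.0246 = 2696 N·m.
ω = 2π·548/60 = 57.39 rad/s, so P_max = T_max·ω = 1.547×10^5 W.

207 hp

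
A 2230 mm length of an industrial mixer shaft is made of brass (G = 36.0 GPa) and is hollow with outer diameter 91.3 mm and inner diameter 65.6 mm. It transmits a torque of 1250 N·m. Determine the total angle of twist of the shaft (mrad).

15.5 mrad

J = π(d_o⁴ − d_i⁴)/32 = π(0.0913⁴ − 0.0656⁴)/32 = 5.003×10^-6 m⁴.
θ = T·L/(G·J) = 1250 × 2.23 / (36.0×10⁹ × 5.003×10^-6) = 0.01548 rad.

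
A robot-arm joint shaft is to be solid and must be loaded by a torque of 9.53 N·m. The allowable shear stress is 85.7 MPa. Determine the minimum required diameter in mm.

8.27 mm

For a solid shaft τ_max = 16T/(πd³), so d = (16T/(π τ_allow))^(1/3) = (16·9.530/(π·8.57×10^7))^(1/3) = 0.008274 m.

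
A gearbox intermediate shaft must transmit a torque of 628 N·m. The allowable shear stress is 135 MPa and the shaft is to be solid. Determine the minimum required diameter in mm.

28.7 mm

For a solid shaft τ_max = 16T/(πd³), so d = (16T/(π τ_allow))^(1/3) = (16·628.0/(π·1.35×10^8))^(1/3) = 0.02872 m.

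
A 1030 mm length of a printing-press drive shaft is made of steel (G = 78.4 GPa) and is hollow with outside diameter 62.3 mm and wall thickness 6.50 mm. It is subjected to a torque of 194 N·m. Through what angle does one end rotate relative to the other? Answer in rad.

0.00284 rad

J = π(d_o⁴ − d_i⁴)/32 = π(0.0623⁴ − 0.0493⁴)/32 = 8.990×10^-7 m⁴.
θ = T·L/(G·J) = 194.0 × 1.03 / (78.4×10⁹ × 8.990×10^-7) = 2.835×10^-3 rad.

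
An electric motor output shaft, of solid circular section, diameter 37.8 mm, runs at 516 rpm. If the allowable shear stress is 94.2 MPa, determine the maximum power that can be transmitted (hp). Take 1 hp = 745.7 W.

J = πd⁴/32 = π(0.0378)⁴/32 = 2.004×10^-7 m⁴.
T_max = τ_allow·J/r = 9.42×10^7 × 2.004×10^-7 / 0.0189 = 999.0 N·m.
ω = 2π·516/60 = 54.04 rad/s, so P_max = T_max·ω = 5.398×10^4 W.

72.4 hp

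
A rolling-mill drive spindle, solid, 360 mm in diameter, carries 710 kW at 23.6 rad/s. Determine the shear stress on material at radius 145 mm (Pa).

2.65e6 Pa

ω = 23.6 rad/s, so T = P/ω = 710×10³ / 23.60 = 30080 N·m.
J = πd⁴/32 = π(0.360)⁴/32 = 1.649×10^-3 m⁴.
Shear stress varies linearly with radius: τ = T·r/J = 30080 × 0.145 / 1.649×10^-3 = 2.645×10^6 Pa.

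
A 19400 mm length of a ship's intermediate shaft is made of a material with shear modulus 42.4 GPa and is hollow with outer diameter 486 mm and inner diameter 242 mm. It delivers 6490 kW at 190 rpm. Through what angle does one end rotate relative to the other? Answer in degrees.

ω = 2π·190/60 = 19.90 rad/s, so T = P/ω = 6490×10³ / 19.90 = 326200 N·m.
J = π(d_o⁴ − d_i⁴)/32 = π(0.486⁴ − 0.242⁴)/32 = 5.140×10^-3 m⁴.
θ = T·L/(G·J) = 326200 × 19.4 / (42.4×10⁹ × 5.140×10^-3) = 0.02903 rad.

1.66°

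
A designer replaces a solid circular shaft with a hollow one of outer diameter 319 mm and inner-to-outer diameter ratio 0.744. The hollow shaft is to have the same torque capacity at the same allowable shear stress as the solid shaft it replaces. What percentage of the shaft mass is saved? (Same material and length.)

Equal τ_max and T ⇒ the solid shaft needs d_s³ = d_o³(1−k⁴), so d_s = 319·(1−0.744⁴)^(1/3) = 282.4 mm.
Area ratio A_h/A_s = d_o²(1−k²)/d_s² = (1−k²)/(1−k⁴)^(2/3) = 0.5698.
Mass saving = 1 − 0.5698 = 43.0 %.

43.0 %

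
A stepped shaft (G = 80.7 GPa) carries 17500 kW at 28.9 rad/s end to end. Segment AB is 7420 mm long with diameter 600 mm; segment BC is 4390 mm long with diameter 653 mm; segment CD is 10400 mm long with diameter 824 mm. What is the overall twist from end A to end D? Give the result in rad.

ω = 28.9 rad/s, so T = P/ω = 17500×10³ / 28.90 = 605500 N·m.
J_AB = π(0.600)⁴/32 = 0.0127 m⁴; J_BC = π(0.653)⁴/32 = 0.0179 m⁴; J_CD = π(0.824)⁴/32 = 0.0453 m⁴.
θ = (T/G)·Σ L_i/J_i = (605500/80.7×10⁹)·(7.42/0.0127 + 4.39/0.0179 + 10.4/0.0453) = 7.945×10^-3 rad.

0.00795 rad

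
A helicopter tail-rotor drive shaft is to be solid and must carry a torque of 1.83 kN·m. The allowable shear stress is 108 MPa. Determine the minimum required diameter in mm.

44.2 mm

For a solid shaft τ_max = 16T/(πd³), so d = (16T/(π τ_allow))^(1/3) = (16·1830/(π·1.08×10^8))^(1/3) = 0.04419 m.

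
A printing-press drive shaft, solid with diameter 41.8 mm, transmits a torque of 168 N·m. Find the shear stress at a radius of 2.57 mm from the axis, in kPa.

J = πd⁴/32 = π(0.0418)⁴/32 = 2.997×10^-7 m⁴.
Shear stress varies linearly with radius: τ = T·r/J = 168.0 × 0.00257 / 2.997×10^-7 = 1.441×10^6 Pa.

1440 kPa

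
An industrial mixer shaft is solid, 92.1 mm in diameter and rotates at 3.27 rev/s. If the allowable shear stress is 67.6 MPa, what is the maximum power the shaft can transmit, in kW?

213 kW

J = πd⁴/32 = π(0.0921)⁴/32 = 7.064×10^-6 m⁴.
T_max = τ_allow·J/r = 6.76×10^7 × 7.064×10^-6 / 0.0460 = 10370 N·m.
ω = 2π·3.27 = 20.55 rad/s, so P_max = T_max·ω = 2.131×10^5 W.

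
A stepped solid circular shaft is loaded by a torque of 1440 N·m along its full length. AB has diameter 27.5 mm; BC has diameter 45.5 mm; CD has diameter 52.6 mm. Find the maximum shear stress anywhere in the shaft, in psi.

51100 psi

Under the same torque, τ_max = 16T/(πd³) is largest where d is smallest — segment AB (d = 27.5 mm).
τ_max = 16·1440/(π·(0.0275)³) = 3.526×10^8 Pa.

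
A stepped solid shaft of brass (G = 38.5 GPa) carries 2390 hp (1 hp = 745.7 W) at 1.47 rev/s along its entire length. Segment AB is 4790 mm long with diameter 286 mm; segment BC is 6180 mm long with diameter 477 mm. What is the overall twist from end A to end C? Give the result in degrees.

ω = 2π·1.47 = 9.236 rad/s, so T = P/ω = 2390×745.7 / 9.236 = 193000 N·m.
J_AB = π(0.286)⁴/32 = 6.57×10^-4 m⁴; J_BC = π(0.477)⁴/32 = 5.08×10^-3 m⁴.
θ = (T/G)·Σ L_i/J_i = (193000/38.5×10⁹)·(4.79/6.57×10^-4 + 6.18/5.08×10^-3) = 0.04264 rad.

2.44°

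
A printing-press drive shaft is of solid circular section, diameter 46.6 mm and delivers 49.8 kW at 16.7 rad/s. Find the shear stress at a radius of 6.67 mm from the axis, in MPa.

43.0 MPa

ω = 16.7 rad/s, so T = P/ω = 49.8×10³ / 16.70 = 2982 N·m.
J = πd⁴/32 = π(0.0466)⁴/32 = 4.630×10^-7 m⁴.
Shear stress varies linearly with radius: τ = T·r/J = 2982 × 0.00667 / 4.630×10^-7 = 4.296×10^7 Pa.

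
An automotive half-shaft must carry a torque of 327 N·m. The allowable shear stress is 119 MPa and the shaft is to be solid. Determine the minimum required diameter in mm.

24.1 mm

For a solid shaft τ_max = 16T/(πd³), so d = (16T/(π τ_allow))^(1/3) = (16·327.0/(π·1.19×10^8))^(1/3) = 0.02410 m.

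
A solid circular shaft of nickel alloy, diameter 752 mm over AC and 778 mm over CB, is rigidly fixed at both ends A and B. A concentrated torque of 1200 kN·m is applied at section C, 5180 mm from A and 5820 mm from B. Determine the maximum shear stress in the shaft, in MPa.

7.12 MPa

Compatibility: T_A·a/J_AC = T_B·b/J_CB with T_A + T_B = T₀.
J_AC = 0.0314 m⁴, J_CB = 0.0360 m⁴, so T_A = T₀·(J_AC/a)/((J_AC/a)+(J_CB/b)) = 594200 N·m, T_B = 605800 N·m.
τ in each portion: τ_AC = 7.12×10^6 Pa, τ_CB = 6.55×10^6 Pa; maximum is in AC.
τ_max = T_AC·r/J = 594200·0.376/0.0314 = 7.116×10^6 Pa.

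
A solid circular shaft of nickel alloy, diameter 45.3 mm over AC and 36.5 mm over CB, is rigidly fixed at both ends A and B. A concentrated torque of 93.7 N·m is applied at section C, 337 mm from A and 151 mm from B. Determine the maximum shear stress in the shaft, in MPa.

Compatibility: T_A·a/J_AC = T_B·b/J_CB with T_A + T_B = T₀.
J_AC = 4.13×10^-7 m⁴, J_CB = 1.74×10^-7 m⁴, so T_A = T₀·(J_AC/a)/((J_AC/a)+(J_CB/b)) = 48.28 N·m, T_B = 45.42 N·m.
τ in each portion: τ_AC = 2.65×10^6 Pa, τ_CB = 4.76×10^6 Pa; maximum is in CB.
τ_max = T_CB·r/J = 45.42·0.0182/1.74×10^-7 = 4.757×10^6 Pa.

4.76 MPa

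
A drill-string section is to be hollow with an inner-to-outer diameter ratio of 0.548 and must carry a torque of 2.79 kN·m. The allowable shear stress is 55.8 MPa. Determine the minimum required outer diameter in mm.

65.4 mm

For a hollow shaft with d_i/d_o = 0.548: τ_max = 16T/(π d_o³ (1−k⁴)), so d_o = [16T/(π τ_allow (1−k⁴))]^(1/3) = [16·2790/(π·5.58×10^7·0.9098)]^(1/3) = 0.06541 m.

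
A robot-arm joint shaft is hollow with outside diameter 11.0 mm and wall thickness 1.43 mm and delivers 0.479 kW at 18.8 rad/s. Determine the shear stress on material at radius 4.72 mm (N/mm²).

119 N/mm²

ω = 18.8 rad/s, so T = P/ω = 0.479×10³ / 18.80 = 25.48 N·m.
J = π(d_o⁴ − d_i⁴)/32 = π(0.0110⁴ − 0.00814⁴)/32 = 1.006×10^-9 m⁴.
Shear stress varies linearly with radius: τ = T·r/J = 25.48 × 0.00472 / 1.006×10^-9 = 1.195×10^8 Pa.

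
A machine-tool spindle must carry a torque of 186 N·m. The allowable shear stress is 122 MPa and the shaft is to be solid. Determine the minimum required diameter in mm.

19.8 mm

For a solid shaft τ_max = 16T/(πd³), so d = (16T/(π τ_allow))^(1/3) = (16·186.0/(π·1.22×10^8))^(1/3) = 0.01980 m.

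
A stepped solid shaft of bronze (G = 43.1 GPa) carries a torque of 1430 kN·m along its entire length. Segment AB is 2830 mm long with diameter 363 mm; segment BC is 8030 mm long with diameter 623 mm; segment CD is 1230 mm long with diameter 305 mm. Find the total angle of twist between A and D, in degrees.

J_AB = π(0.363)⁴/32 = 1.70×10^-3 m⁴; J_BC = π(0.623)⁴/32 = 0.0148 m⁴; J_CD = π(0.305)⁴/32 = 8.50×10^-4 m⁴.
θ = (T/G)·Σ L_i/J_i = (1.430e6/43.1×10⁹)·(2.83/1.70×10^-3 + 8.03/0.0148 + 1.23/8.50×10^-4) = 0.1211 rad.

6.94°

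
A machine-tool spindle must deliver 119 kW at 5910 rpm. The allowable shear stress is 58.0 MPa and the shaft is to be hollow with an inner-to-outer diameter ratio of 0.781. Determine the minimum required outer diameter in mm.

30.0 mm

ω = 2π·5910/60 = 618.9 rad/s, so T = P/ω = 119×10³ / 618.9 = 192.3 N·m.
For a hollow shaft with d_i/d_o = 0.781: τ_max = 16T/(π d_o³ (1−k⁴)), so d_o = [16T/(π τ_allow (1−k⁴))]^(1/3) = [16·192.3/(π·5.80×10^7·0.6279)]^(1/3) = 0.02996 m.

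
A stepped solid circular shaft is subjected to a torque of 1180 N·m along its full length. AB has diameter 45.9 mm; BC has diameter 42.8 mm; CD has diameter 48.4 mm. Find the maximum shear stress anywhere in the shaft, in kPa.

76700 kPa

Under the same torque, τ_max = 16T/(πd³) is largest where d is smallest — segment BC (d = 42.8 mm).
τ_max = 16·1180/(π·(0.0428)³) = 7.665×10^7 Pa.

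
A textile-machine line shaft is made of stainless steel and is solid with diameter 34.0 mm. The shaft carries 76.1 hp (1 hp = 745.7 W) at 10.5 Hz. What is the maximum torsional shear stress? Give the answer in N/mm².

ω = 2π·10.5 = 65.97 rad/s, so T = P/ω = 76.1×745.7 / 65.97 = 860.2 N·m.
J = πd⁴/32 = π(0.0340)⁴/32 = 1.312×10^-7 m⁴.
τ_max = T·r/J = 860.2 × 0.0170 / 1.312×10^-7 = 1.115×10^8 Pa.

111 N/mm²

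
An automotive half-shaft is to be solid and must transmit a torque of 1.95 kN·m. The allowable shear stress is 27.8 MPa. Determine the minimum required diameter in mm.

For a solid shaft τ_max = 16T/(πd³), so d = (16T/(π τ_allow))^(1/3) = (16·1950/(π·2.78×10^7))^(1/3) = 0.07096 m.

71.0 mm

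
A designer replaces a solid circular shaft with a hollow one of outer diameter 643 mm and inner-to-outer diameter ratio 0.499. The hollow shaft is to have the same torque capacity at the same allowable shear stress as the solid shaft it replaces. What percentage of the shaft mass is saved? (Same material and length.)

21.6 %

Equal τ_max and T ⇒ the solid shaft needs d_s³ = d_o³(1−k⁴), so d_s = 643·(1−0.499⁴)^(1/3) = 629.4 mm.
Area ratio A_h/A_s = d_o²(1−k²)/d_s² = (1−k²)/(1−k⁴)^(2/3) = 0.7837.
Mass saving = 1 − 0.7837 = 21.6 %.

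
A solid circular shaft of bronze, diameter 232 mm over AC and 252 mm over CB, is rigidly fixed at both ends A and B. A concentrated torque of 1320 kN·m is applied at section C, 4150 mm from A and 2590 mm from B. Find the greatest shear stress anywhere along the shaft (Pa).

2.90e8 Pa

Compatibility: T_A·a/J_AC = T_B·b/J_CB with T_A + T_B = T₀.
J_AC = 2.84×10^-4 m⁴, J_CB = 3.96×10^-4 m⁴, so T_A = T₀·(J_AC/a)/((J_AC/a)+(J_CB/b)) = 408600 N·m, T_B = 911400 N·m.
τ in each portion: τ_AC = 1.67×10^8 Pa, τ_CB = 2.90×10^8 Pa; maximum is in CB.
τ_max = T_CB·r/J = 911400·0.126/3.96×10^-4 = 2.901×10^8 Pa.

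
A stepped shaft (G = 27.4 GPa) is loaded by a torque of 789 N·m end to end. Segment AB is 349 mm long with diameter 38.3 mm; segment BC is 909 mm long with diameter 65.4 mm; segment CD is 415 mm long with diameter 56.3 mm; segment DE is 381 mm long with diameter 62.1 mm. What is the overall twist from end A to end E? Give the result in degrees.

4.69°

J_AB = π(0.0383)⁴/32 = 2.11×10^-7 m⁴; J_BC = π(0.0654)⁴/32 = 1.80×10^-6 m⁴; J_CD = π(0.0563)⁴/32 = 9.86×10^-7 m⁴; J_DE = π(0.0621)⁴/32 = 1.46×10^-6 m⁴.
θ = (T/G)·Σ L_i/J_i = (789.0/27.4×10⁹)·(0.349/2.11×10^-7 + 0.909/1.80×10^-6 + 0.415/9.86×10^-7 + 0.381/1.46×10^-6) = 0.08178 rad.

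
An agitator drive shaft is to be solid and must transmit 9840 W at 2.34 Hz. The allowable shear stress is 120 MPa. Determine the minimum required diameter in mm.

ω = 2π·2.34 = 14.70 rad/s, so T = P/ω = 9840 / 14.70 = 669.3 N·m.
For a solid shaft τ_max = 16T/(πd³), so d = (16T/(π τ_allow))^(1/3) = (16·669.3/(π·1.20×10^8))^(1/3) = 0.03051 m.

30.5 mm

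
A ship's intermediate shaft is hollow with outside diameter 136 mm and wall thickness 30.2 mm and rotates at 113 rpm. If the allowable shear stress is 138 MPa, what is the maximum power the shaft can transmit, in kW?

J = π(d_o⁴ − d_i⁴)/32 = π(0.136⁴ − 0.0756⁴)/32 = 3.038×10^-5 m⁴.
T_max = τ_allow·J/r = 1.38×10^8 × 3.038×10^-5 / 0.0680 = 61650 N·m.
ω = 2π·113/60 = 11.83 rad/s, so P_max = T_max·ω = 7.295×10^5 W.

730 kW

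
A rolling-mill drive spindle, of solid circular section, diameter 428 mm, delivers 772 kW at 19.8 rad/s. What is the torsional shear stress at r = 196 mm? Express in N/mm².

2.32 N/mm²

ω = 19.8 rad/s, so T = P/ω = 772×10³ / 19.80 = 38990 N·m.
J = πd⁴/32 = π(0.428)⁴/32 = 3.294×10^-3 m⁴.
Shear stress varies linearly with radius: τ = T·r/J = 38990 × 0.196 / 3.294×10^-3 = 2.320×10^6 Pa.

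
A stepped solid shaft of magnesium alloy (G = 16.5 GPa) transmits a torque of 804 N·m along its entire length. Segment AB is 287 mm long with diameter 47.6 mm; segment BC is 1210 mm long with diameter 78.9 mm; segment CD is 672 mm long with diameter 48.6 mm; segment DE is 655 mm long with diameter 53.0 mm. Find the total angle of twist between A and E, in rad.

0.144 rad

J_AB = π(0.0476)⁴/32 = 5.04×10^-7 m⁴; J_BC = π(0.0789)⁴/32 = 3.80×10^-6 m⁴; J_CD = π(0.0486)⁴/32 = 5.48×10^-7 m⁴; J_DE = π(0.0530)⁴/32 = 7.75×10^-7 m⁴.
θ = (T/G)·Σ L_i/J_i = (804.0/16.5×10⁹)·(0.287/5.04×10^-7 + 1.21/3.80×10^-6 + 0.672/5.48×10^-7 + 0.655/7.75×10^-7) = 0.1442 rad.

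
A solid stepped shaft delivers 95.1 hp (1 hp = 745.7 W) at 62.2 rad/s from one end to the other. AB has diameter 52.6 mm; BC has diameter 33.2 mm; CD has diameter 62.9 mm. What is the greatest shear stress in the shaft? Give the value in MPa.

ω = 62.2 rad/s, so T = P/ω = 95.1×745.7 / 62.20 = 1140 N·m.
Under the same torque, τ_max = 16T/(πd³) is largest where d is smallest — segment BC (d = 33.2 mm).
τ_max = 16·1140/(π·(0.0332)³) = 1.587×10^8 Pa.

159 MPa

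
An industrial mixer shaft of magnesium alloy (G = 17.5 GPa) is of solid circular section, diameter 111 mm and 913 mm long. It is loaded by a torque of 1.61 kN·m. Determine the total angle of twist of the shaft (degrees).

0.323°

J = πd⁴/32 = π(0.111)⁴/32 = 1.490×10^-5 m⁴.
θ = T·L/(G·J) = 1610 × 0.913 / (17.5×10⁹ × 1.490×10^-5) = 5.636×10^-3 rad.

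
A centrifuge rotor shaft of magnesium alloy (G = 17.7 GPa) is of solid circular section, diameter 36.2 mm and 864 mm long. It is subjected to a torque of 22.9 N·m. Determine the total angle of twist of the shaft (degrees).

J = πd⁴/32 = π(0.0362)⁴/32 = 1.686×10^-7 m⁴.
θ = T·L/(G·J) = 22.90 × 0.864 / (17.7×10⁹ × 1.686×10^-7) = 6.630×10^-3 rad.

0.380°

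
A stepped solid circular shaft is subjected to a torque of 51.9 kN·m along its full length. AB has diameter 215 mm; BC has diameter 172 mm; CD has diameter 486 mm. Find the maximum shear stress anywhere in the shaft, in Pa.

Under the same torque, τ_max = 16T/(πd³) is largest where d is smallest — segment BC (d = 172 mm).
τ_max = 16·51900/(π·(0.172)³) = 5.195×10^7 Pa.

5.19e7 Pa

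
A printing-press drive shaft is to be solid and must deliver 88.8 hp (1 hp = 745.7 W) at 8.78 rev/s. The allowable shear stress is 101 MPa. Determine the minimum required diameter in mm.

39.3 mm

ω = 2π·8.78 = 55.17 rad/s, so T = P/ω = 88.8×745.7 / 55.17 = 1200 N·m.
For a solid shaft τ_max = 16T/(πd³), so d = (16T/(π τ_allow))^(1/3) = (16·1200/(π·1.01×10^8))^(1/3) = 0.03926 m.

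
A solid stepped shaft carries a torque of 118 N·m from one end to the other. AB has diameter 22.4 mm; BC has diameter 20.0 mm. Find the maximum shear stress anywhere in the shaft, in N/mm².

75.1 N/mm²

Under the same torque, τ_max = 16T/(πd³) is largest where d is smallest — segment BC (d = 20.0 mm).
τ_max = 16·118.0/(π·(0.0200)³) = 7.512×10^7 Pa.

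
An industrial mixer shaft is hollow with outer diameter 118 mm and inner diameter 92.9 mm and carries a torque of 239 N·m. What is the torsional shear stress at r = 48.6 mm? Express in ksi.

J = π(d_o⁴ − d_i⁴)/32 = π(0.118⁴ − 0.0929⁴)/32 = 1.172×10^-5 m⁴.
Shear stress varies linearly with radius: τ = T·r/J = 239.0 × 0.0486 / 1.172×10^-5 = 9.910×10^5 Pa.

0.144 ksi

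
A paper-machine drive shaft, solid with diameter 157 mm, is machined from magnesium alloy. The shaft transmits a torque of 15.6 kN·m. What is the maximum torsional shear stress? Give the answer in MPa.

J = πd⁴/32 = π(0.157)⁴/32 = 5.965×10^-5 m⁴.
τ_max = T·r/J = 15600 × 0.0785 / 5.965×10^-5 = 2.053×10^7 Pa.

20.5 MPa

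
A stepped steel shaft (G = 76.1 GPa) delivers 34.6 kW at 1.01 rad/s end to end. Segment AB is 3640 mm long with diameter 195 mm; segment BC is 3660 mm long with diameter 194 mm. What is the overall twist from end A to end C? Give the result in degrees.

ω = 1.01 rad/s, so T = P/ω = 34.6×10³ / 1.010 = 34260 N·m.
J_AB = π(0.195)⁴/32 = 1.42×10^-4 m⁴; J_BC = π(0.194)⁴/32 = 1.39×10^-4 m⁴.
θ = (T/G)·Σ L_i/J_i = (34260/76.1×10⁹)·(3.64/1.42×10^-4 + 3.66/1.39×10^-4) = 0.02339 rad.

1.34°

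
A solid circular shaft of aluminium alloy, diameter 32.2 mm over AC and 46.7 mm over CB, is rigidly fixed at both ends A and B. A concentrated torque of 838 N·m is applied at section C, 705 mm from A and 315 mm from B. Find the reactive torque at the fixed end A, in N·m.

76.9 N·m

Compatibility: T_A·a/J_AC = T_B·b/J_CB with T_A + T_B = T₀.
J_AC = 1.06×10^-7 m⁴, J_CB = 4.67×10^-7 m⁴, so T_A = T₀·(J_AC/a)/((J_AC/a)+(J_CB/b)) = 76.87 N·m, T_B = 761.1 N·m.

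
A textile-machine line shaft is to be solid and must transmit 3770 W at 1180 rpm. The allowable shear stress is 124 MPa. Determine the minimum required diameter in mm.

10.8 mm

ω = 2π·1180/60 = 123.6 rad/s, so T = P/ω = 3770 / 123.6 = 30.51 N·m.
For a solid shaft τ_max = 16T/(πd³), so d = (16T/(π τ_allow))^(1/3) = (16·30.51/(π·1.24×10^8))^(1/3) = 0.01078 m.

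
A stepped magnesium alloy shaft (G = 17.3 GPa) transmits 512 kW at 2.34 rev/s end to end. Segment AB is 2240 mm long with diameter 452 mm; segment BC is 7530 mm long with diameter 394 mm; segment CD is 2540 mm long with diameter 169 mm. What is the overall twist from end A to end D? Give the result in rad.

ω = 2π·2.34 = 14.70 rad/s, so T = P/ω = 512×10³ / 14.70 = 34820 N·m.
J_AB = π(0.452)⁴/32 = 4.10×10^-3 m⁴; J_BC = π(0.394)⁴/32 = 2.37×10^-3 m⁴; J_CD = π(0.169)⁴/32 = 8.01×10^-5 m⁴.
θ = (T/G)·Σ L_i/J_i = (34820/17.3×10⁹)·(2.24/4.10×10^-3 + 7.53/2.37×10^-3 + 2.54/8.01×10^-5) = 0.07135 rad.

0.0714 rad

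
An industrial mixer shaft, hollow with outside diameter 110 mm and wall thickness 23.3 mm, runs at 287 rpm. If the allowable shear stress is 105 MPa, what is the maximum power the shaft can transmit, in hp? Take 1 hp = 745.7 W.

984 hp

J = π(d_o⁴ − d_i⁴)/32 = π(0.110⁴ − 0.0634⁴)/32 = 1.279×10^-5 m⁴.
T_max = τ_allow·J/r = 1.05×10^8 × 1.279×10^-5 / 0.0550 = 24410 N·m.
ω = 2π·287/60 = 30.05 rad/s, so P_max = T_max·ω = 7.337×10^5 W.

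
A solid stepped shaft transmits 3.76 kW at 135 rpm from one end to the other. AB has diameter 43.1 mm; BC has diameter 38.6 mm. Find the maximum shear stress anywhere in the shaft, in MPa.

23.6 MPa

ω = 2π·135/60 = 14.14 rad/s, so T = P/ω = 3.76×10³ / 14.14 = 266.0 N·m.
Under the same torque, τ_max = 16T/(πd³) is largest where d is smallest — segment BC (d = 38.6 mm).
τ_max = 16·266.0/(π·(0.0386)³) = 2.355×10^7 Pa.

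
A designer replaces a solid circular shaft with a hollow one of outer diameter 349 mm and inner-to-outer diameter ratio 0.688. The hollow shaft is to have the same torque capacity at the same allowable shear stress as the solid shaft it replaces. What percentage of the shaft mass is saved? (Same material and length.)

37.6 %

Equal τ_max and T ⇒ the solid shaft needs d_s³ = d_o³(1−k⁴), so d_s = 349·(1−0.688⁴)^(1/3) = 320.7 mm.
Area ratio A_h/A_s = d_o²(1−k²)/d_s² = (1−k²)/(1−k⁴)^(2/3) = 0.6237.
Mass saving = 1 − 0.6237 = 37.6 %.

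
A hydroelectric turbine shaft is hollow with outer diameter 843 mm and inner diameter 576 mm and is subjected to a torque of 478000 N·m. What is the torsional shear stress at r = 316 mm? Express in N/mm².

3.90 N/mm²

J = π(d_o⁴ − d_i⁴)/32 = π(0.843⁴ − 0.576⁴)/32 = 0.03877 m⁴.
Shear stress varies linearly with radius: τ = T·r/J = 478000 × 0.316 / 0.03877 = 3.896×10^6 Pa.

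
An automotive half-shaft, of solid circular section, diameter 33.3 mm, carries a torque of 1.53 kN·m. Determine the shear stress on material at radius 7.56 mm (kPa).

95800 kPa

J = πd⁴/32 = π(0.0333)⁴/32 = 1.207×10^-7 m⁴.
Shear stress varies linearly with radius: τ = T·r/J = 1530 × 0.00756 / 1.207×10^-7 = 9.582×10^7 Pa.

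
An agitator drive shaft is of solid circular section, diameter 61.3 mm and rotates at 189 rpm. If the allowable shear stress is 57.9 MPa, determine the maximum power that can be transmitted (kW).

J = πd⁴/32 = π(0.0613)⁴/32 = 1.386×10^-6 m⁴.
T_max = τ_allow·J/r = 5.79×10^7 × 1.386×10^-6 / 0.0307 = 2619 N·m.
ω = 2π·189/60 = 19.79 rad/s, so P_max = T_max·ω = 5.183×10^4 W.

51.8 kW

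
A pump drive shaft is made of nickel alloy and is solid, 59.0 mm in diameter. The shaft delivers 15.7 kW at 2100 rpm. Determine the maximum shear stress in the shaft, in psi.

ω = 2π·2100/60 = 219.9 rad/s, so T = P/ω = 15.7×10³ / 219.9 = 71.39 N·m.
J = πd⁴/32 = π(0.0590)⁴/32 = 1.190×10^-6 m⁴.
τ_max = T·r/J = 71.39 × 0.0295 / 1.190×10^-6 = 1.770×10^6 Pa.

257 psi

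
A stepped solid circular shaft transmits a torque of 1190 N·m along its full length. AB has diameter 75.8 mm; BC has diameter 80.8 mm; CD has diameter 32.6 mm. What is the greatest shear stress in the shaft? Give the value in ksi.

25.4 ksi

Under the same torque, τ_max = 16T/(πd³) is largest where d is smallest — segment CD (d = 32.6 mm).
τ_max = 16·1190/(π·(0.0326)³) = 1.749×10^8 Pa.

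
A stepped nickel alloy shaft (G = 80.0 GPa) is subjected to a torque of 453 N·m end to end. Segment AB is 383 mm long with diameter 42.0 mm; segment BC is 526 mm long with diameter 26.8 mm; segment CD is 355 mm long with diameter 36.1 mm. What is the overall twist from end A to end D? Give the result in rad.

0.0780 rad

J_AB = π(0.0420)⁴/32 = 3.05×10^-7 m⁴; J_BC = π(0.0268)⁴/32 = 5.06×10^-8 m⁴; J_CD = π(0.0361)⁴/32 = 1.67×10^-7 m⁴.
θ = (T/G)·Σ L_i/J_i = (453.0/80.0×10⁹)·(0.383/3.05×10^-7 + 0.526/5.06×10^-8 + 0.355/1.67×10^-7) = 0.07797 rad.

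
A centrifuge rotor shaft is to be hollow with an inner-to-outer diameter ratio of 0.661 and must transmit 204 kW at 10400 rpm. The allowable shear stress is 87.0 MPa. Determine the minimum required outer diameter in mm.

23.8 mm

ω = 2π·10400/60 = 1089 rad/s, so T = P/ω = 204×10³ / 1089 = 187.3 N·m.
For a hollow shaft with d_i/d_o = 0.661: τ_max = 16T/(π d_o³ (1−k⁴)), so d_o = [16T/(π τ_allow (1−k⁴))]^(1/3) = [16·187.3/(π·8.70×10^7·0.8091)]^(1/3) = 0.02384 m.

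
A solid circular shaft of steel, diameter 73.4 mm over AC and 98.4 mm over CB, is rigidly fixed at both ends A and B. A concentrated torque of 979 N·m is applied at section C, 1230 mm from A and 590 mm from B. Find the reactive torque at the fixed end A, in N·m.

127 N·m

Compatibility: T_A·a/J_AC = T_B·b/J_CB with T_A + T_B = T₀.
J_AC = 2.85×10^-6 m⁴, J_CB = 9.20×10^-6 m⁴, so T_A = T₀·(J_AC/a)/((J_AC/a)+(J_CB/b)) = 126.6 N·m, T_B = 852.4 N·m.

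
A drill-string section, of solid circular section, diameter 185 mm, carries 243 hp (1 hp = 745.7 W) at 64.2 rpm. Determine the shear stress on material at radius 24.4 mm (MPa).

ω = 2π·64.2/60 = 6.723 rad/s, so T = P/ω = 243×745.7 / 6.723 = 26950 N·m.
J = πd⁴/32 = π(0.185)⁴/32 = 1.150×10^-4 m⁴.
Shear stress varies linearly with radius: τ = T·r/J = 26950 × 0.0244 / 1.150×10^-4 = 5.719×10^6 Pa.

5.72 MPa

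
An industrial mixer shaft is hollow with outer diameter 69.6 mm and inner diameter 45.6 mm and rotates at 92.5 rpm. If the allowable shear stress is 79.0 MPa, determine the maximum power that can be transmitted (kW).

41.3 kW

J = π(d_o⁴ − d_i⁴)/32 = π(0.0696⁴ − 0.0456⁴)/32 = 1.879×10^-6 m⁴.
T_max = τ_allow·J/r = 7.90×10^7 × 1.879×10^-6 / 0.0348 = 4266 N·m.
ω = 2π·92.5/60 = 9.687 rad/s, so P_max = T_max·ω = 4.132×10^4 W.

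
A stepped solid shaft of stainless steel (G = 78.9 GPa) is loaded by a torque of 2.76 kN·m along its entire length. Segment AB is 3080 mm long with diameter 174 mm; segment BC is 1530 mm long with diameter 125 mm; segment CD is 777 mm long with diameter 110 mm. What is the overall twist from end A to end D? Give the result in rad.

0.00532 rad

J_AB = π(0.174)⁴/32 = 9.00×10^-5 m⁴; J_BC = π(0.125)⁴/32 = 2.40×10^-5 m⁴; J_CD = π(0.110)⁴/32 = 1.44×10^-5 m⁴.
θ = (T/G)·Σ L_i/J_i = (2760/78.9×10⁹)·(3.08/9.00×10^-5 + 1.53/2.40×10^-5 + 0.777/1.44×10^-5) = 5.321×10^-3 rad.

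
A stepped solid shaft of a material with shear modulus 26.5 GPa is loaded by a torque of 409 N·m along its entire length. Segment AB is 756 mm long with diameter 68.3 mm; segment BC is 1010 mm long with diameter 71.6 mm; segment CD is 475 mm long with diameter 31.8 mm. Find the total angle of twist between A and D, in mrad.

J_AB = π(0.0683)⁴/32 = 2.14×10^-6 m⁴; J_BC = π(0.0716)⁴/32 = 2.58×10^-6 m⁴; J_CD = π(0.0318)⁴/32 = 1.00×10^-7 m⁴.
θ = (T/G)·Σ L_i/J_i = (409.0/26.5×10⁹)·(0.756/2.14×10^-6 + 1.01/2.58×10^-6 + 0.475/1.00×10^-7) = 0.08453 rad.

84.5 mrad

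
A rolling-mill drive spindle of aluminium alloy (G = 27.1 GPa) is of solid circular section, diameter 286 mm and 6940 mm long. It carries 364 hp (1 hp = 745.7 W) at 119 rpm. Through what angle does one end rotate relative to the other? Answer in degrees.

0.487°

ω = 2π·119/60 = 12.46 rad/s, so T = P/ω = 364×745.7 / 12.46 = 21780 N·m.
J = πd⁴/32 = π(0.286)⁴/32 = 6.568×10^-4 m⁴.
θ = T·L/(G·J) = 21780 × 6.94 / (27.1×10⁹ × 6.568×10^-4) = 8.492×10^-3 rad.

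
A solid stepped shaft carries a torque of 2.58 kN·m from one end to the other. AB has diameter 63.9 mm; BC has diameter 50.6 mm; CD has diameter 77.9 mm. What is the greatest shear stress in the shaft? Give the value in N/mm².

101 N/mm²

Under the same torque, τ_max = 16T/(πd³) is largest where d is smallest — segment BC (d = 50.6 mm).
τ_max = 16·2580/(π·(0.0506)³) = 1.014×10^8 Pa.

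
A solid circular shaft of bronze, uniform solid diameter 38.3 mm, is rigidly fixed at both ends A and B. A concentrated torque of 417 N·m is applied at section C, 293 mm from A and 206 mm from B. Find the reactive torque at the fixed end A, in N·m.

172 N·m

With uniform GJ and both ends fixed, compatibility θ_AC = θ_CB gives T_A·a = T_B·b, together with T_A + T_B = T₀.
T_A = T₀·b/(a+b) = 417.0·206/499.0 = 172.1 N·m; T_B = 244.9 N·m.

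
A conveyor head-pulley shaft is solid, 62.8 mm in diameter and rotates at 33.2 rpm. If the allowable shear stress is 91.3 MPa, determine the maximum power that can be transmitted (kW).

15.4 kW

J = πd⁴/32 = π(0.0628)⁴/32 = 1.527×10^-6 m⁴.
T_max = τ_allow·J/r = 9.13×10^7 × 1.527×10^-6 / 0.0314 = 4440 N·m.
ω = 2π·33.2/60 = 3.477 rad/s, so P_max = T_max·ω = 1.544×10^4 W.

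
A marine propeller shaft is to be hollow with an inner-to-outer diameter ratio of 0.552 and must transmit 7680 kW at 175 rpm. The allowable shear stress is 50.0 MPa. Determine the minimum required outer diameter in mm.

361 mm

ω = 2π·175/60 = 18.33 rad/s, so T = P/ω = 7680×10³ / 18.33 = 419100 N·m.
For a hollow shaft with d_i/d_o = 0.552: τ_max = 16T/(π d_o³ (1−k⁴)), so d_o = [16T/(π τ_allow (1−k⁴))]^(1/3) = [16·419100/(π·5.00×10^7·0.9072)]^(1/3) = 0.3610 m.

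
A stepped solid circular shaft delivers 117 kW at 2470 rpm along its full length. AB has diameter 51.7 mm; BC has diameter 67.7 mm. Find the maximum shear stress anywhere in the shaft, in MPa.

16.7 MPa

ω = 2π·2470/60 = 258.7 rad/s, so T = P/ω = 117×10³ / 258.7 = 452.3 N·m.
Under the same torque, τ_max = 16T/(πd³) is largest where d is smallest — segment AB (d = 51.7 mm).
τ_max = 16·452.3/(π·(0.0517)³) = 1.667×10^7 Pa.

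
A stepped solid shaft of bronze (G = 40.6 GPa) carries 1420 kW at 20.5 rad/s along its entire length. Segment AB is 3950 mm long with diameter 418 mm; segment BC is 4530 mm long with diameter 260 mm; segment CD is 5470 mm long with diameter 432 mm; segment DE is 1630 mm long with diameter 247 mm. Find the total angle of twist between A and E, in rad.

0.0298 rad

ω = 20.5 rad/s, so T = P/ω = 1420×10³ / 20.50 = 69270 N·m.
J_AB = π(0.418)⁴/32 = 3.00×10^-3 m⁴; J_BC = π(0.260)⁴/32 = 4.49×10^-4 m⁴; J_CD = π(0.432)⁴/32 = 3.42×10^-3 m⁴; J_DE = π(0.247)⁴/32 = 3.65×10^-4 m⁴.
θ = (T/G)·Σ L_i/J_i = (69270/40.6×10⁹)·(3.95/3.00×10^-3 + 4.53/4.49×10^-4 + 5.47/3.42×10^-3 + 1.63/3.65×10^-4) = 0.02982 rad.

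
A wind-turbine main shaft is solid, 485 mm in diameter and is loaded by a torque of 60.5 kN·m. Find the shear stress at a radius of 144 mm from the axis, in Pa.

J = πd⁴/32 = π(0.485)⁴/32 = 5.432×10^-3 m⁴.
Shear stress varies linearly with radius: τ = T·r/J = 60500 × 0.144 / 5.432×10^-3 = 1.604×10^6 Pa.

1.60e6 Pa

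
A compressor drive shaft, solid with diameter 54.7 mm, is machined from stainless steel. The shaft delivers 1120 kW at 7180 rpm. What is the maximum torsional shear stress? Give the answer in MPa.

ω = 2π·7180/60 = 751.9 rad/s, so T = P/ω = 1120×10³ / 751.9 = 1490 N·m.
J = πd⁴/32 = π(0.0547)⁴/32 = 8.789×10^-7 m⁴.
τ_max = T·r/J = 1490 × 0.0274 / 8.789×10^-7 = 4.635×10^7 Pa.

46.4 MPa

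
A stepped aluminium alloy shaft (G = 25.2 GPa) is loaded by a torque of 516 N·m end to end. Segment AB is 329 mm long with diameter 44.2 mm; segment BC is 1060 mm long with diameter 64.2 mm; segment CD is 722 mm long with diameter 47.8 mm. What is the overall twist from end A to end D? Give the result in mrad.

J_AB = π(0.0442)⁴/32 = 3.75×10^-7 m⁴; J_BC = π(0.0642)⁴/32 = 1.67×10^-6 m⁴; J_CD = π(0.0478)⁴/32 = 5.13×10^-7 m⁴.
θ = (T/G)·Σ L_i/J_i = (516.0/25.2×10⁹)·(0.329/3.75×10^-7 + 1.06/1.67×10^-6 + 0.722/5.13×10^-7) = 0.05984 rad.

59.8 mrad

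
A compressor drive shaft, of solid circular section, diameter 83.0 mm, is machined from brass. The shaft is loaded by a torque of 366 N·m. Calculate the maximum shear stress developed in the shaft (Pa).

3.26e6 Pa

J = πd⁴/32 = π(0.0830)⁴/32 = 4.659×10^-6 m⁴.
τ_max = T·r/J = 366.0 × 0.0415 / 4.659×10^-6 = 3.260×10^6 Pa.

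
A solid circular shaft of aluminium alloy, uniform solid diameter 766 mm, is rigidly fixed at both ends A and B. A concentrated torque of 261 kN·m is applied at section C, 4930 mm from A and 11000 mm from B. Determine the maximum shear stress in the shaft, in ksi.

0.296 ksi

With uniform GJ and both ends fixed, compatibility θ_AC = θ_CB gives T_A·a = T_B·b, together with T_A + T_B = T₀.
T_A = T₀·b/(a+b) = 261000·11000/15930 = 180200 N·m; T_B = 80770 N·m.
τ in each portion: τ_AC = 2.04×10^6 Pa, τ_CB = 9.15×10^5 Pa; maximum is in AC.
τ_max = T_AC·r/J = 180200·0.383/0.0338 = 2.042×10^6 Pa.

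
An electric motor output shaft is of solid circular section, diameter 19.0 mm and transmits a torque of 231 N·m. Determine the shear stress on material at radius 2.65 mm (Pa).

4.78e7 Pa

J = πd⁴/32 = π(0.0190)⁴/32 = 1.279×10^-8 m⁴.
Shear stress varies linearly with radius: τ = T·r/J = 231.0 × 0.00265 / 1.279×10^-8 = 4.785×10^7 Pa.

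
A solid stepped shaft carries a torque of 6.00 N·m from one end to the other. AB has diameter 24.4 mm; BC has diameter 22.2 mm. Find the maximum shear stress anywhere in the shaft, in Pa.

Under the same torque, τ_max = 16T/(πd³) is largest where d is smallest — segment BC (d = 22.2 mm).
τ_max = 16·6.000/(π·(0.0222)³) = 2.793×10^6 Pa.

2.79e6 Pa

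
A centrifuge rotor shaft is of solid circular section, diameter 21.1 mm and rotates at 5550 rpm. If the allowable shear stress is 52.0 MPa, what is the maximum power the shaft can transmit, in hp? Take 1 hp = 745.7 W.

74.8 hp

J = πd⁴/32 = π(0.0211)⁴/32 = 1.946×10^-8 m⁴.
T_max = τ_allow·J/r = 5.20×10^7 × 1.946×10^-8 / 0.0106 = 95.91 N·m.
ω = 2π·5550/60 = 581.2 rad/s, so P_max = T_max·ω = 5.574×10^4 W.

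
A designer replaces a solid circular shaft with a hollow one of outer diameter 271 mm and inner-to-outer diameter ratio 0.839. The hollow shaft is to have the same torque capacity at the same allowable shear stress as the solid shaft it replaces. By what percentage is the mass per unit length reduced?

Equal τ_max and T ⇒ the solid shaft needs d_s³ = d_o³(1−k⁴), so d_s = 271·(1−0.839⁴)^(1/3) = 215.7 mm.
Area ratio A_h/A_s = d_o²(1−k²)/d_s² = (1−k²)/(1−k⁴)^(2/3) = 0.4672.
Mass saving = 1 − 0.4672 = 53.3 %.

53.3 %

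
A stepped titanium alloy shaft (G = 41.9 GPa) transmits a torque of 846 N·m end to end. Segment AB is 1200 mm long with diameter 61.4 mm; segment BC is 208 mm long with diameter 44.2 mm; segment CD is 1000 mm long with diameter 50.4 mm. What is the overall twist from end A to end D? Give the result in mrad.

60.4 mrad

J_AB = π(0.0614)⁴/32 = 1.40×10^-6 m⁴; J_BC = π(0.0442)⁴/32 = 3.75×10^-7 m⁴; J_CD = π(0.0504)⁴/32 = 6.33×10^-7 m⁴.
θ = (T/G)·Σ L_i/J_i = (846.0/41.9×10⁹)·(1.20/1.40×10^-6 + 0.208/3.75×10^-7 + 1.00/6.33×10^-7) = 0.06045 rad.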